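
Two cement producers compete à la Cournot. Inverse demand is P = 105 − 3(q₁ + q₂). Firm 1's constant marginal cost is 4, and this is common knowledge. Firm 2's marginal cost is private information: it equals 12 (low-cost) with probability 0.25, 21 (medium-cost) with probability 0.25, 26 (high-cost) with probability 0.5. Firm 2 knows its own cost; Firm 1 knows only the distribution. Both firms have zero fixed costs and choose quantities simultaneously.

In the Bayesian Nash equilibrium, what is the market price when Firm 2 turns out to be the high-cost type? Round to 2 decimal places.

Type-c best response for Firm 2: q₂(c) = (105 − c)/6 − q₁/2.
Firm 1 maximizes expected profit; its first-order condition is 105 − 6q₁ − 3E[q₂] − 4 = 0.
Substituting E[q₂] and solving: E[c₂] = 21.25, so q₁ = (105 − 2·4 + 21.25)/9 = 13.1389.
q₂(high-cost) = 6.59722, so P = 105 − 3·(13.1389 + 6.59722) = 45.7917.

45.79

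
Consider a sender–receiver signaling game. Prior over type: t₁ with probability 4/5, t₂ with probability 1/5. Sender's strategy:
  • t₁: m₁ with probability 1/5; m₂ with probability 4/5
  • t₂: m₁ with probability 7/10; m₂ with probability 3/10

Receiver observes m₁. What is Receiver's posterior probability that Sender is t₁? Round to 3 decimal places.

P(m₁) = (4/5)·(1/5) + (1/5)·(7/10) = 3/10
P(t₁ | m₁) = ((4/5)·(1/5)) / (3/10) = (4/25) / (3/10) = 8/15

0.533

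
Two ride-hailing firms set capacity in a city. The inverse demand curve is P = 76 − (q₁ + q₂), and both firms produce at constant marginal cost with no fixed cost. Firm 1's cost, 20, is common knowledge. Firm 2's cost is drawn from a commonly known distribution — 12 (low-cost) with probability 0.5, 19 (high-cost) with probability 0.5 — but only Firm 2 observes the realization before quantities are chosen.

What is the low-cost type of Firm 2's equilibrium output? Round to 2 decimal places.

23.42

Firm 2 with cost c maximizes (76 − (q₁+q₂) − c)·q₂, giving q₂(c) = (76 − c − q₁)/2.
E[c₂] = 0.5·12 + 0.5·19 = 15.5
Firm 1's FOC against E[q₂] yields q₁ = (76 − 2·20 + E[c₂])/3 = (76 − 40 + 15.5)/3 = 17.1667.
q₂(low-cost) = (76 − 12 − 17.1667)/2 = 23.4167.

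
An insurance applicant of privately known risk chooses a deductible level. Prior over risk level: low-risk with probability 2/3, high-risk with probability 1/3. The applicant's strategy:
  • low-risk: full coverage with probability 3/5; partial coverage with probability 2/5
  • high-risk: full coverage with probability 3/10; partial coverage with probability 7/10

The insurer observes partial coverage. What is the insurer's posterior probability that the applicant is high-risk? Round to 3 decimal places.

Apply Bayes' rule using the sender's strategy as the likelihood.
P(partial coverage) = (2/3)·(2/5) + (1/3)·(7/10) = 1/2
P(high-risk | partial coverage) = ((1/3)·(7/10)) / (1/2) = (7/30) / (1/2) = 7/15

0.467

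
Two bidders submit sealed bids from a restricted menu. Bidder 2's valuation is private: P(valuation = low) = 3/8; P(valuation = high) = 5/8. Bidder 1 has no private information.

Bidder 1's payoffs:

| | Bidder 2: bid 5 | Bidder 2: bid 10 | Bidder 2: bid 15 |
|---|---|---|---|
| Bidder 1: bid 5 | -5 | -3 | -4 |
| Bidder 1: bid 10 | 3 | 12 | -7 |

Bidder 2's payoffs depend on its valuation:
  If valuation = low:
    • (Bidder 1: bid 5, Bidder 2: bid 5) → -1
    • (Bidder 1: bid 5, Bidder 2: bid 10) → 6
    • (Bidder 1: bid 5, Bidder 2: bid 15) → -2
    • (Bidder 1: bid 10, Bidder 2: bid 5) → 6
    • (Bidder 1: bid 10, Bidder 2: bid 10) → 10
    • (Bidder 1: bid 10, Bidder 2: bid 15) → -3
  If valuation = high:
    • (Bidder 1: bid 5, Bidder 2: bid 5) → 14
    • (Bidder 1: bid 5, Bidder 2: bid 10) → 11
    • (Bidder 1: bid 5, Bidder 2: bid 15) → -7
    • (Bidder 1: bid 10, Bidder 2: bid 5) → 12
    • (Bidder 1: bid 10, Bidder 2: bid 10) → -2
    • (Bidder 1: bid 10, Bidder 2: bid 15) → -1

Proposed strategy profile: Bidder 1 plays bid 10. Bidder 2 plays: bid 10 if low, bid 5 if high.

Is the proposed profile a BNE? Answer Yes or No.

Bidder 1 plays bid 10: E[bid 10] = 3/8·(12) + 5/8·(3) = 51/8; E[bid 5] = -17/4. Best-responding. ✓
Bidder 2 (valuation low), facing bid 10: bid 5 gives 6, bid 10 gives 10, bid 15 gives -3. Proposed bid 10 is best. ✓
Bidder 2 (valuation high), facing bid 10: bid 5 gives 12, bid 10 gives -2, bid 15 gives -1. Proposed bid 5 is best. ✓

Yes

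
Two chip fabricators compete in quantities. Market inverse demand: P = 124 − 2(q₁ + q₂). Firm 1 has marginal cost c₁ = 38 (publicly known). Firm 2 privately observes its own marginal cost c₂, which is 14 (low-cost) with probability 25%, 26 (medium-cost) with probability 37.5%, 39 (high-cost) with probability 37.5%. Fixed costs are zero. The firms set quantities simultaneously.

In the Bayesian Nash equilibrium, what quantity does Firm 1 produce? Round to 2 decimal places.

12.65

Type-c best response for Firm 2: q₂(c) = (124 − c)/4 − q₁/2.
Firm 1 maximizes expected profit; its first-order condition is 124 − 4q₁ − 2E[q₂] − 38 = 0.
Substituting E[q₂] and solving: E[c₂] = 27.875, so q₁ = (124 − 2·38 + 27.875)/6 = 12.6458.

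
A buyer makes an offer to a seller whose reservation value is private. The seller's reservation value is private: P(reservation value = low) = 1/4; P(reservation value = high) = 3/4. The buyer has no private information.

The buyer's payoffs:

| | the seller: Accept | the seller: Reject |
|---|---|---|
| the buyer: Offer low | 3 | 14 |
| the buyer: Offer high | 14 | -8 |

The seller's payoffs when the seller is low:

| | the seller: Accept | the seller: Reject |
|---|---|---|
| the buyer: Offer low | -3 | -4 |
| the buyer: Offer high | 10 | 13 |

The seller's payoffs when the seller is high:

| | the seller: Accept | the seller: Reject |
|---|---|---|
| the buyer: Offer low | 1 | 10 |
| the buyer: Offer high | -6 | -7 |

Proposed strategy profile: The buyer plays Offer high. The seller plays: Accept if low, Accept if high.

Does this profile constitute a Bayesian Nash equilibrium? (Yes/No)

The buyer plays Offer high: E[Offer high] = 1/4·(14) + 3/4·(14) = 14; E[Offer low] = 3. Best-responding. ✓
The seller (reservation value low), facing Offer high: Accept gives 10, Reject gives 13. Proposed Accept is not best — profitable deviation exists. ✗
The seller (reservation value high), facing Offer high: Accept gives -6, Reject gives -7. Proposed Accept is best. ✓

No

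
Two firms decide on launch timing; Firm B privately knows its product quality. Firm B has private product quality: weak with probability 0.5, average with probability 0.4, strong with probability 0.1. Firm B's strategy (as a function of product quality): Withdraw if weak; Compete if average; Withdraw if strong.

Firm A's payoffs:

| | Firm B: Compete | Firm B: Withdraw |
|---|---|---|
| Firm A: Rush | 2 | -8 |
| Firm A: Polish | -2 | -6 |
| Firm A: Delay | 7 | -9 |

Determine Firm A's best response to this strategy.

Delay

Compute Firm A's expected payoff for each action, taking the expectation over Firm B's type.
E[Rush] = 0.5·(-8) + 0.4·(2) + 0.1·(-8) = -4
E[Polish] = 0.5·(-6) + 0.4·(-2) + 0.1·(-6) = -4.4
E[Delay] = 0.5·(-9) + 0.4·(7) + 0.1·(-9) = -2.6
Best response: Delay (-2.6 is the largest).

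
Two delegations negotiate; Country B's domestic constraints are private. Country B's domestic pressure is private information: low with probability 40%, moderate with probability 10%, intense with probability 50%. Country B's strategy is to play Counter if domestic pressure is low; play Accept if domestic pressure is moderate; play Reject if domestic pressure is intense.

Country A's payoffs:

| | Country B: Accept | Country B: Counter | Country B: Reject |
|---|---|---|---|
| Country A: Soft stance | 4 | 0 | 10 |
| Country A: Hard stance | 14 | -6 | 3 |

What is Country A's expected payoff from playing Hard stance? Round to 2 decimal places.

E[Hard stance] = 0.4·(-6) + 0.1·14 + 0.5·3 = (-2.4) + 1.4 + 1.5 = 0.5

0.50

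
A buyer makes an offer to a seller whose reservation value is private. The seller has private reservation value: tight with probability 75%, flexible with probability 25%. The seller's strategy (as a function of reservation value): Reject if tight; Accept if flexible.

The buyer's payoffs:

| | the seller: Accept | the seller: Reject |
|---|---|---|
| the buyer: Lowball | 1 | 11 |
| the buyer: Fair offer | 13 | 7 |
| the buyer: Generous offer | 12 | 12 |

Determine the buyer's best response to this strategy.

Generous offer

Compute the buyer's expected payoff for each action, taking the expectation over the seller's type.
E[Lowball] = 0.75·(11) + 0.25·(1) = 8.5
E[Fair offer] = 0.75·(7) + 0.25·(13) = 8.5
E[Generous offer] = 0.75·(12) + 0.25·(12) = 12
Best response: Generous offer (12 is the largest).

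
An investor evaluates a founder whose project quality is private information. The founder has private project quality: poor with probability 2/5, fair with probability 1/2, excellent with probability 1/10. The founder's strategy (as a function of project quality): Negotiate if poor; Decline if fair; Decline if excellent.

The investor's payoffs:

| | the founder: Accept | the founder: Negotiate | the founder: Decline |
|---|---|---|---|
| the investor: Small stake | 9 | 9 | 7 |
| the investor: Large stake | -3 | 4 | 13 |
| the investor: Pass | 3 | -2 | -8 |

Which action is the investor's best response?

E[Small stake] = 2/5·(9) + 1/2·(7) + 1/10·(7) = 39/5
E[Large stake] = 2/5·(4) + 1/2·(13) + 1/10·(13) = 47/5
E[Pass] = 2/5·(-2) + 1/2·(-8) + 1/10·(-8) = -28/5
Best response: Large stake (47/5 is the largest).

Large stake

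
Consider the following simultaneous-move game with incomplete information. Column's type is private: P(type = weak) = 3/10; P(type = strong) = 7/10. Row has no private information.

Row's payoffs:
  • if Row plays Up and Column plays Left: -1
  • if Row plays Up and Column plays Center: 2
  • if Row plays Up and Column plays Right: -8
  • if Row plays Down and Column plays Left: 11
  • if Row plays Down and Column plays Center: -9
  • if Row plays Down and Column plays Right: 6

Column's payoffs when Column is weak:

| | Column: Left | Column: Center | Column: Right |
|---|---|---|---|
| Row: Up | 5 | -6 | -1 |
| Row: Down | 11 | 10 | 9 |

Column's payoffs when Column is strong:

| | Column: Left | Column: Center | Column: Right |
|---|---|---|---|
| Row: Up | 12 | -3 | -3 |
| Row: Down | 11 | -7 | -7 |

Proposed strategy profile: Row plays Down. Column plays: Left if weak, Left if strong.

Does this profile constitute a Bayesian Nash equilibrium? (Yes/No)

Row plays Down: E[Down] = 3/10·(11) + 7/10·(11) = 11; E[Up] = -1. Best-responding. ✓
Column (type weak), facing Down: Left gives 11, Center gives 10, Right gives 9. Proposed Left is best. ✓
Column (type strong), facing Down: Left gives 11, Center gives -7, Right gives -7. Proposed Left is best. ✓

Yes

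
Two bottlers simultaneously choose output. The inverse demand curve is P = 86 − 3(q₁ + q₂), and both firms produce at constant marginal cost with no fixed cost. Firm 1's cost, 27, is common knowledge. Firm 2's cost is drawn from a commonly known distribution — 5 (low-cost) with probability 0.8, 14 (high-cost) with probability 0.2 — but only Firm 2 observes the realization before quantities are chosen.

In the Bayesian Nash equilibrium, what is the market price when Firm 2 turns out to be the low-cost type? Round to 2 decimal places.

39.03

Firm 2 with cost c maximizes (86 − 3(q₁+q₂) − c)·q₂, giving q₂(c) = (86 − c − 3q₁)/6.
E[c₂] = 0.8·5 + 0.2·14 = 6.8
Firm 1's FOC against E[q₂] yields q₁ = (86 − 2·27 + E[c₂])/9 = (86 − 54 + 6.8)/9 = 4.31111.
q₂(low-cost) = 11.3444, so P = 86 − 3·(4.31111 + 11.3444) = 39.0333.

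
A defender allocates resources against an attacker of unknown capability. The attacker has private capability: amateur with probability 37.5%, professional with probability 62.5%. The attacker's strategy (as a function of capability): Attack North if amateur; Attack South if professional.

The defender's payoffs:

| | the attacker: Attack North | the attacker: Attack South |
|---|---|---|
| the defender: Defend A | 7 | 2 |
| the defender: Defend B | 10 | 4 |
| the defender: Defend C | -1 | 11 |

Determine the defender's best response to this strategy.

Defend C

E[Defend A] = 0.375·(7) + 0.625·(2) = 3.875
E[Defend B] = 0.375·(10) + 0.625·(4) = 6.25
E[Defend C] = 0.375·(-1) + 0.625·(11) = 6.5
Best response: Defend C (6.5 is the largest).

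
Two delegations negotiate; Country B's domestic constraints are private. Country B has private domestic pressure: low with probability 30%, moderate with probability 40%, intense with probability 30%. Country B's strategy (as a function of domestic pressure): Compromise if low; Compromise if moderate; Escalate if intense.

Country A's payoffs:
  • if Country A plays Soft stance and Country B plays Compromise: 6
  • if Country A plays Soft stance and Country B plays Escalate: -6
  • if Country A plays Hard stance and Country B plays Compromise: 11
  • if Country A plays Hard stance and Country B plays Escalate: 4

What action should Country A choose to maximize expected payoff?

E[Soft stance] = 0.3·(6) + 0.4·(6) + 0.3·(-6) = 2.4
E[Hard stance] = 0.3·(11) + 0.4·(11) + 0.3·(4) = 8.9
Best response: Hard stance (8.9 is the largest).

Hard stance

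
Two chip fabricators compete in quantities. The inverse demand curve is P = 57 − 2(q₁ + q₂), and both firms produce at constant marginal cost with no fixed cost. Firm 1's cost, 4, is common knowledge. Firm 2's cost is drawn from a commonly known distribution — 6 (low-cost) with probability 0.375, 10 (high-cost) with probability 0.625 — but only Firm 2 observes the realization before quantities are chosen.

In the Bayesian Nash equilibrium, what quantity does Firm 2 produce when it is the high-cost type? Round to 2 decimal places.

6.96

Firm 2 with cost c maximizes (57 − 2(q₁+q₂) − c)·q₂, giving q₂(c) = (57 − c − 2q₁)/4.
E[c₂] = 0.375·6 + 0.625·10 = 8.5
Firm 1's FOC against E[q₂] yields q₁ = (57 − 2·4 + E[c₂])/6 = (57 − 8 + 8.5)/6 = 9.58333.
q₂(high-cost) = (57 − 10 − 2·9.58333)/4 = 6.95833.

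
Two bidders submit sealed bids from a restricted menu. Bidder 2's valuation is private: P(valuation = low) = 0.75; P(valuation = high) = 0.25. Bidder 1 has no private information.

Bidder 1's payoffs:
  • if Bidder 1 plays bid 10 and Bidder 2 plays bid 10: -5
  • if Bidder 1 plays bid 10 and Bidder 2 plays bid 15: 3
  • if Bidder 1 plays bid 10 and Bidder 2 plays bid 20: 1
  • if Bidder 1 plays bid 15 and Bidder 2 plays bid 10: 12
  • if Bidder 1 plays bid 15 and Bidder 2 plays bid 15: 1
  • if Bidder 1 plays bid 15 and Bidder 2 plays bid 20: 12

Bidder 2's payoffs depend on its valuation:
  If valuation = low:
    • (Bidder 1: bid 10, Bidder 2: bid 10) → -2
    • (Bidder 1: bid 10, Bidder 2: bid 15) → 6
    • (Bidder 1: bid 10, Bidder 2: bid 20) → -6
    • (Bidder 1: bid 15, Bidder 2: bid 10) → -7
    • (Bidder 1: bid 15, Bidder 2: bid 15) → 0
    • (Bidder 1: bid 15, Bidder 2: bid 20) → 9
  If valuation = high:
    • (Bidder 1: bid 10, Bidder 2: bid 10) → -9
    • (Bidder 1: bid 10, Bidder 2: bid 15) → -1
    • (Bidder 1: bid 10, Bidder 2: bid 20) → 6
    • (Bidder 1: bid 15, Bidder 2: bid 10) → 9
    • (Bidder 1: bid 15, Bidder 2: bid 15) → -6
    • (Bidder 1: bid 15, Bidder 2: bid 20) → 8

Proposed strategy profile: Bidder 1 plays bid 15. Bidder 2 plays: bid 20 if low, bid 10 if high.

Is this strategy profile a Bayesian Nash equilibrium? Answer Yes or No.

Yes

Bidder 1 plays bid 15: E[bid 15] = 0.75·(12) + 0.25·(12) = 12; E[bid 10] = -0.5. Best-responding. ✓
Bidder 2 (valuation low), facing bid 15: bid 10 gives -7, bid 15 gives 0, bid 20 gives 9. Proposed bid 20 is best. ✓
Bidder 2 (valuation high), facing bid 15: bid 10 gives 9, bid 15 gives -6, bid 20 gives 8. Proposed bid 10 is best. ✓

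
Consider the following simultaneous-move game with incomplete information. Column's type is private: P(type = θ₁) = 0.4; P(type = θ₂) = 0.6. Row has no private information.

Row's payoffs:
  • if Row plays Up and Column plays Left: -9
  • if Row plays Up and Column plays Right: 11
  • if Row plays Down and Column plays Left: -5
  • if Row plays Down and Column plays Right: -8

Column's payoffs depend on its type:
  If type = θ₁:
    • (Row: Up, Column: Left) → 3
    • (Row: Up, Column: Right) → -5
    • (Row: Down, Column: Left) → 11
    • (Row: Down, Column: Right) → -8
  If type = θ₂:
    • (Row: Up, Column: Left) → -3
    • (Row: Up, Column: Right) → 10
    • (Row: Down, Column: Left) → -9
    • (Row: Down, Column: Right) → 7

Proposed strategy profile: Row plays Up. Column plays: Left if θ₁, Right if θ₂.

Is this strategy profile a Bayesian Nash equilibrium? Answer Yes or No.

Yes

Row plays Up: E[Up] = 0.4·(-9) + 0.6·(11) = 3; E[Down] = -6.8. Best-responding. ✓
Column (type θ₁), facing Up: Left gives 3, Right gives -5. Proposed Left is best. ✓
Column (type θ₂), facing Up: Left gives -3, Right gives 10. Proposed Right is best. ✓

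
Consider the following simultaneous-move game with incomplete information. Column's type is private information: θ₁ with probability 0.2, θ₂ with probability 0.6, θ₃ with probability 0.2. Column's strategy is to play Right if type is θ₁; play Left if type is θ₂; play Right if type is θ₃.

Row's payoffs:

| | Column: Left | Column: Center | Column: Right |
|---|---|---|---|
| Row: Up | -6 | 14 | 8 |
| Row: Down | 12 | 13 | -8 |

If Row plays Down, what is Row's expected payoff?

E[Down] = 0.2·(-8) + 0.6·12 + 0.2·(-8) = (-1.6) + 7.2 + (-1.6) = 4

4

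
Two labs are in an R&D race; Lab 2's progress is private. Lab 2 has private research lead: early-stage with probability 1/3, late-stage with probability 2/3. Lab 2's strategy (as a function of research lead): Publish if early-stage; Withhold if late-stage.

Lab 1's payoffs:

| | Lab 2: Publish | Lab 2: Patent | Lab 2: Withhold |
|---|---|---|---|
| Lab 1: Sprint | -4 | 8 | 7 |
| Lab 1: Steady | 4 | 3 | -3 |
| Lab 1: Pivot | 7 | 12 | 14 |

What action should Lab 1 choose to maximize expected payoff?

Compute Lab 1's expected payoff for each action, taking the expectation over Lab 2's type.
E[Sprint] = 1/3·(-4) + 2/3·(7) = 10/3
E[Steady] = 1/3·(4) + 2/3·(-3) = -2/3
E[Pivot] = 1/3·(7) + 2/3·(14) = 35/3
Best response: Pivot (35/3 is the largest).

Pivot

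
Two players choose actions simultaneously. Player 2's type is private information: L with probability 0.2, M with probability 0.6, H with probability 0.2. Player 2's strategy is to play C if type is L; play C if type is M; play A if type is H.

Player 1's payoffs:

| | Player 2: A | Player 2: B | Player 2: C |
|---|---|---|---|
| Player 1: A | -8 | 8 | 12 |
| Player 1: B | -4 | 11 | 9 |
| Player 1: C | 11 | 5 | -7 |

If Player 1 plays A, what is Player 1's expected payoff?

E[A] = 0.2·12 + 0.6·12 + 0.2·(-8) = 2.4 + 7.2 + (-1.6) = 8

8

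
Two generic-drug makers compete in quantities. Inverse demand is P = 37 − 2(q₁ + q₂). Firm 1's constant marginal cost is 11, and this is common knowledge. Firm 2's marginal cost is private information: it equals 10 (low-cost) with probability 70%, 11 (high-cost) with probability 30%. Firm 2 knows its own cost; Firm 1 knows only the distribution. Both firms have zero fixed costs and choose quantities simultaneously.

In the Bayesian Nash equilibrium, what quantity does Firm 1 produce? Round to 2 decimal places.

Type-c best response for Firm 2: q₂(c) = (37 − c)/4 − q₁/2.
Firm 1 maximizes expected profit; its first-order condition is 37 − 4q₁ − 2E[q₂] − 11 = 0.
Substituting E[q₂] and solving: E[c₂] = 10.3, so q₁ = (37 − 2·11 + 10.3)/6 = 4.21667.

4.22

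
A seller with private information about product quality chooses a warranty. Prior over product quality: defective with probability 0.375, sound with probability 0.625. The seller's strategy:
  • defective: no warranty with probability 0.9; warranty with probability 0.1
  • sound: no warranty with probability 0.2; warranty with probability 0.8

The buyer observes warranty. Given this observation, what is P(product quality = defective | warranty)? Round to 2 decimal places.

0.07

P(warranty) = 0.375·0.1 + 0.625·0.8 = 0.5375
P(defective | warranty) = (0.375·0.1) / 0.5375 = 0.0375 / 0.5375 = 0.0697674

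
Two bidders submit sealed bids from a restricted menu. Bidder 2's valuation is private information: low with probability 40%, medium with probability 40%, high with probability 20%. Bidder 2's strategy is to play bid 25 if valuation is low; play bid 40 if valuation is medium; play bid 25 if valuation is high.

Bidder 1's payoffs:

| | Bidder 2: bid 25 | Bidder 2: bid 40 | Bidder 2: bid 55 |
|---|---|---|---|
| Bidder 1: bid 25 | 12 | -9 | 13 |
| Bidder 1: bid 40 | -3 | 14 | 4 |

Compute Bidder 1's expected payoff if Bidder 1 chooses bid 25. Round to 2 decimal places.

3.60

E[bid 25] = 0.4·12 + 0.4·(-9) + 0.2·12 = 4.8 + (-3.6) + 2.4 = 3.6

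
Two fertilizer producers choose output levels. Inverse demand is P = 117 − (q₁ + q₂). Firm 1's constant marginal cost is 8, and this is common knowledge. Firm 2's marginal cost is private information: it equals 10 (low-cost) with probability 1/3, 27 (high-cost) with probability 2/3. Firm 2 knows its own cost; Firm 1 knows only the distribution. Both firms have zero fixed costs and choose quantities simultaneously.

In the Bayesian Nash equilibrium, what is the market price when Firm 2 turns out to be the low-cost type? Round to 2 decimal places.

43.11

Type-c best response for Firm 2: q₂(c) = (117 − c)/2 − q₁/2.
Firm 1 maximizes expected profit; its first-order condition is 117 − 2q₁ − E[q₂] − 8 = 0.
Substituting E[q₂] and solving: E[c₂] = 21.3333, so q₁ = (117 − 2·8 + 21.3333)/3 = 40.7778.
q₂(low-cost) = 33.1111, so P = 117 − (40.7778 + 33.1111) = 43.1111.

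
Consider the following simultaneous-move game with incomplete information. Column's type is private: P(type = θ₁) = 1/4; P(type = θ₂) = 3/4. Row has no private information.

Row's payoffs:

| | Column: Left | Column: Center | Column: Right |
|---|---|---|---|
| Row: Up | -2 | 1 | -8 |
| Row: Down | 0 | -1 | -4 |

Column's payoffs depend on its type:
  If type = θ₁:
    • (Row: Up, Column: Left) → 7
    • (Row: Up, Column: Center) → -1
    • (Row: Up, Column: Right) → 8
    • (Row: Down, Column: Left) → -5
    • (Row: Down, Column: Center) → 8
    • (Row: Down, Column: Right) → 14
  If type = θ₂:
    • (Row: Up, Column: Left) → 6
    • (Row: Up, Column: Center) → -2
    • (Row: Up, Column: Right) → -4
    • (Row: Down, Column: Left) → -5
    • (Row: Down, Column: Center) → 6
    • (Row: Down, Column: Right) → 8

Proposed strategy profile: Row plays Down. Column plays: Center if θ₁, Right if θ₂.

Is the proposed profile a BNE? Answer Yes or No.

No

Row plays Down: E[Down] = 1/4·(-1) + 3/4·(-4) = -13/4; E[Up] = -23/4. Best-responding. ✓
Column (type θ₁), facing Down: Left gives -5, Center gives 8, Right gives 14. Proposed Center is not best — profitable deviation exists. ✗
Column (type θ₂), facing Down: Left gives -5, Center gives 6, Right gives 8. Proposed Right is best. ✓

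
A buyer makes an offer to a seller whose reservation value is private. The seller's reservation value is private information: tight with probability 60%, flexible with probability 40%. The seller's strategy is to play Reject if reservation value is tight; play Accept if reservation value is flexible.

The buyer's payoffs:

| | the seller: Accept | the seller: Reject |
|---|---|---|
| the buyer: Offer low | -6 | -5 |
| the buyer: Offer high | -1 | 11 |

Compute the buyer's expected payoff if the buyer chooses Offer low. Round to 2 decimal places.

E[Offer low] = 0.6·(-5) + 0.4·(-6) = (-3) + (-2.4) = -5.4

-5.40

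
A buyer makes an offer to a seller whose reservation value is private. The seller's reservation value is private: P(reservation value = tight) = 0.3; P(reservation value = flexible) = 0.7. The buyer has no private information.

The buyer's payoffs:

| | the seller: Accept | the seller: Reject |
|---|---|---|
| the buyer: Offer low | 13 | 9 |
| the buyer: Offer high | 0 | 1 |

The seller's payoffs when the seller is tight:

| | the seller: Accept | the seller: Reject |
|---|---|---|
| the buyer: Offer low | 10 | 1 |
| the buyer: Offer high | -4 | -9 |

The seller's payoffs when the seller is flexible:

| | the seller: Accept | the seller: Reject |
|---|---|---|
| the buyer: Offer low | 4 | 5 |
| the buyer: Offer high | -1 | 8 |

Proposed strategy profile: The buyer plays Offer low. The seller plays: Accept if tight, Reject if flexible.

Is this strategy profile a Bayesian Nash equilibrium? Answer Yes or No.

The buyer plays Offer low: E[Offer low] = 0.3·(13) + 0.7·(9) = 10.2; E[Offer high] = 0.7. Best-responding. ✓
The seller (reservation value tight), facing Offer low: Accept gives 10, Reject gives 1. Proposed Accept is best. ✓
The seller (reservation value flexible), facing Offer low: Accept gives 4, Reject gives 5. Proposed Reject is best. ✓

Yes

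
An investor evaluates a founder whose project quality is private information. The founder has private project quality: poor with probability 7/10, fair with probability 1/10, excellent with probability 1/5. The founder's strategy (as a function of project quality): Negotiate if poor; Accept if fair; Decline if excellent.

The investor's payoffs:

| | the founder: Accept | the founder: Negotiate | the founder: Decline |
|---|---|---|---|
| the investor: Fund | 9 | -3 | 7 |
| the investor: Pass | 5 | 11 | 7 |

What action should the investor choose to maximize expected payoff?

Pass

E[Fund] = 7/10·(-3) + 1/10·(9) + 1/5·(7) = 1/5
E[Pass] = 7/10·(11) + 1/10·(5) + 1/5·(7) = 48/5
Best response: Pass (48/5 is the largest).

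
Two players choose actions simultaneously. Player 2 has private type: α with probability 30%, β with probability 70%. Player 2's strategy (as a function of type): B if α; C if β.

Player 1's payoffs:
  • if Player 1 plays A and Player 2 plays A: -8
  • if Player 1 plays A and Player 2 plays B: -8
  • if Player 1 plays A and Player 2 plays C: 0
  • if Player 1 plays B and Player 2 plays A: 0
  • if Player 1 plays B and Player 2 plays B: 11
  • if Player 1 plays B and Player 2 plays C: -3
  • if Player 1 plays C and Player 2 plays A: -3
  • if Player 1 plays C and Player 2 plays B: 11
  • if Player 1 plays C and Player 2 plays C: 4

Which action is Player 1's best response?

C

E[A] = 0.3·(-8) + 0.7·(0) = -2.4
E[B] = 0.3·(11) + 0.7·(-3) = 1.2
E[C] = 0.3·(11) + 0.7·(4) = 6.1
Best response: C (6.1 is the largest).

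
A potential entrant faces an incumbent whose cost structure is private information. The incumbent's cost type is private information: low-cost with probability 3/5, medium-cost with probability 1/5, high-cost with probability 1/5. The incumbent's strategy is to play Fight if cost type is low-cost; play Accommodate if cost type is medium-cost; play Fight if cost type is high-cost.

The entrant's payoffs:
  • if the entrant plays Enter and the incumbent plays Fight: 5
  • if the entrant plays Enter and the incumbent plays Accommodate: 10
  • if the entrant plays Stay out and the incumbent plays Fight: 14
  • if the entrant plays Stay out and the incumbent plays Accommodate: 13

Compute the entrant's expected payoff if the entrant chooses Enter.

E[Enter] = 3/5·5 + 1/5·10 + 1/5·5 = 3 + 2 + 1 = 6

6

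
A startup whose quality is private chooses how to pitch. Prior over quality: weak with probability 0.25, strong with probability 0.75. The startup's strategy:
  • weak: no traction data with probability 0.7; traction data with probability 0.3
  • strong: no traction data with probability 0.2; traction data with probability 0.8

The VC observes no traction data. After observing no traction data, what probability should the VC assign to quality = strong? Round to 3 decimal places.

P(no traction data) = 0.25·0.7 + 0.75·0.2 = 0.325
P(strong | no traction data) = (0.75·0.2) / 0.325 = 0.15 / 0.325 = 0.461538

0.462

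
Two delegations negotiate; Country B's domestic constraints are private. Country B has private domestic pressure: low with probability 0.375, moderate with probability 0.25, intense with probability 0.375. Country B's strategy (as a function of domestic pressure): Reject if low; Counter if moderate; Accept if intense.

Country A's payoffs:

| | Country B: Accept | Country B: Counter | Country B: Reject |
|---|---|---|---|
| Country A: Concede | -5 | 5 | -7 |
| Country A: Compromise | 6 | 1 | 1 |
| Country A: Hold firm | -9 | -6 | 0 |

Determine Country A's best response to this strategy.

Compromise

E[Concede] = 0.375·(-7) + 0.25·(5) + 0.375·(-5) = -3.25
E[Compromise] = 0.375·(1) + 0.25·(1) + 0.375·(6) = 2.875
E[Hold firm] = 0.375·(0) + 0.25·(-6) + 0.375·(-9) = -4.875
Best response: Compromise (2.875 is the largest).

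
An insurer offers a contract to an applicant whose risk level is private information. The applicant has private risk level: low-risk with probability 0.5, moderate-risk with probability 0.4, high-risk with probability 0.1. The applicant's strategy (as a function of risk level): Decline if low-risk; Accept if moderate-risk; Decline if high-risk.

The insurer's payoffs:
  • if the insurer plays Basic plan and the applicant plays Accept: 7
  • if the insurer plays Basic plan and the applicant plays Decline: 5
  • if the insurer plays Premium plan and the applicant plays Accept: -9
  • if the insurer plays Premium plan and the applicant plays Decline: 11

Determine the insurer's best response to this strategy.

E[Basic plan] = 0.5·(5) + 0.4·(7) + 0.1·(5) = 5.8
E[Premium plan] = 0.5·(11) + 0.4·(-9) + 0.1·(11) = 3
Best response: Basic plan (5.8 is the largest).

Basic plan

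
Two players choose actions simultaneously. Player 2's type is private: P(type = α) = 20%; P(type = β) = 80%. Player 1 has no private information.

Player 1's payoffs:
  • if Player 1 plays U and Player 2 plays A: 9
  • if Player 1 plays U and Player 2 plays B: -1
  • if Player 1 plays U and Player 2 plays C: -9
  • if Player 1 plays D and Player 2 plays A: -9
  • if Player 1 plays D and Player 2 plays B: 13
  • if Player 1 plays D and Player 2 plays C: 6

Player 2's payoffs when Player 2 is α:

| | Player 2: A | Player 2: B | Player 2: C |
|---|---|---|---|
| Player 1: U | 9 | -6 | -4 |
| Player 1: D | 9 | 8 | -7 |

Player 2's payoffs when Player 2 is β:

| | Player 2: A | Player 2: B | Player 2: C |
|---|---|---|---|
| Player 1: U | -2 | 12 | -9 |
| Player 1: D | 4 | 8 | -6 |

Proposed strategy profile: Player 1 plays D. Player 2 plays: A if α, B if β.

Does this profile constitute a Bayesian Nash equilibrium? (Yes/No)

A profile is a BNE iff every type of every player is best-responding given beliefs about the other side.
Player 1 plays D: E[D] = 0.2·(-9) + 0.8·(13) = 8.6; E[U] = 1. Best-responding. ✓
Player 2 (type α), facing D: A gives 9, B gives 8, C gives -7. Proposed A is best. ✓
Player 2 (type β), facing D: A gives 4, B gives 8, C gives -6. Proposed B is best. ✓

Yes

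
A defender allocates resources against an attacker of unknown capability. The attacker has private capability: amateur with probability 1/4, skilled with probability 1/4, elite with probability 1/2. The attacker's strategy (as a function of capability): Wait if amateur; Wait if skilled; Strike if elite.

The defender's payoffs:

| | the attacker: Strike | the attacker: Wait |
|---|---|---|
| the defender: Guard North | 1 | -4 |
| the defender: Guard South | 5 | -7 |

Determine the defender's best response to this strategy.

Guard South

E[Guard North] = 1/4·(-4) + 1/4·(-4) + 1/2·(1) = -3/2
E[Guard South] = 1/4·(-7) + 1/4·(-7) + 1/2·(5) = -1
Best response: Guard South (-1 is the largest).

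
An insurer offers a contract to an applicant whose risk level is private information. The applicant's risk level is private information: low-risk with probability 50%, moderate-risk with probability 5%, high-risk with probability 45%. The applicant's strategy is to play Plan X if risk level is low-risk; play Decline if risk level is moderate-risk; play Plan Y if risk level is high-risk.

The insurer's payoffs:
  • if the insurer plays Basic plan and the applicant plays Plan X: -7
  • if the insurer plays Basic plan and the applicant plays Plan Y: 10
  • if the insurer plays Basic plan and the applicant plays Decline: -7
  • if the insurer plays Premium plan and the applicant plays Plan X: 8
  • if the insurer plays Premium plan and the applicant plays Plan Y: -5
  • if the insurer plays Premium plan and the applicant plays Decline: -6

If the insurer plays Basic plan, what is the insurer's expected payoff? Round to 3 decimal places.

Take the expectation over the applicant's risk level, weighting each type's action by its prior probability.
E[Basic plan] = 0.5·(-7) + 0.05·(-7) + 0.45·10 = (-3.5) + (-0.35) + 4.5 = 0.65

0.650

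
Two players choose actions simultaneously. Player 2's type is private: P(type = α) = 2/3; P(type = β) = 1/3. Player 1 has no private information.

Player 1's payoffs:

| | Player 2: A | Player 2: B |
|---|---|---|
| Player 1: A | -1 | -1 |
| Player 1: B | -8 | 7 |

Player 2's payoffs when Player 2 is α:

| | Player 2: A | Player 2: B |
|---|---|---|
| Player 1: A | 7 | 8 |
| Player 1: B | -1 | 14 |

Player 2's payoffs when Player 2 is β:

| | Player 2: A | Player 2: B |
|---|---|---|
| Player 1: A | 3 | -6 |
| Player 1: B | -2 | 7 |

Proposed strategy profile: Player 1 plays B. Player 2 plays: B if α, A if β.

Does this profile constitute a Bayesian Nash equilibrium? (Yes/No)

No

A profile is a BNE iff every type of every player is best-responding given beliefs about the other side.
Player 1 plays B: E[B] = 2/3·(7) + 1/3·(-8) = 2; E[A] = -1. Best-responding. ✓
Player 2 (type α), facing B: A gives -1, B gives 14. Proposed B is best. ✓
Player 2 (type β), facing B: A gives -2, B gives 7. Proposed A is not best — profitable deviation exists. ✗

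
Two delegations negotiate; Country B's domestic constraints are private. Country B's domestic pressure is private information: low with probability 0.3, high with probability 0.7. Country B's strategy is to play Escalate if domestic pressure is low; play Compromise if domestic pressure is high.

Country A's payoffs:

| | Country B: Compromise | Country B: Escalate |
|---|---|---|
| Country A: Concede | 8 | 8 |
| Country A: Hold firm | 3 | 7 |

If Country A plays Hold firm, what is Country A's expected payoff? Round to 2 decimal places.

4.20

E[Hold firm] = 0.3·7 + 0.7·3 = 2.1 + 2.1 = 4.2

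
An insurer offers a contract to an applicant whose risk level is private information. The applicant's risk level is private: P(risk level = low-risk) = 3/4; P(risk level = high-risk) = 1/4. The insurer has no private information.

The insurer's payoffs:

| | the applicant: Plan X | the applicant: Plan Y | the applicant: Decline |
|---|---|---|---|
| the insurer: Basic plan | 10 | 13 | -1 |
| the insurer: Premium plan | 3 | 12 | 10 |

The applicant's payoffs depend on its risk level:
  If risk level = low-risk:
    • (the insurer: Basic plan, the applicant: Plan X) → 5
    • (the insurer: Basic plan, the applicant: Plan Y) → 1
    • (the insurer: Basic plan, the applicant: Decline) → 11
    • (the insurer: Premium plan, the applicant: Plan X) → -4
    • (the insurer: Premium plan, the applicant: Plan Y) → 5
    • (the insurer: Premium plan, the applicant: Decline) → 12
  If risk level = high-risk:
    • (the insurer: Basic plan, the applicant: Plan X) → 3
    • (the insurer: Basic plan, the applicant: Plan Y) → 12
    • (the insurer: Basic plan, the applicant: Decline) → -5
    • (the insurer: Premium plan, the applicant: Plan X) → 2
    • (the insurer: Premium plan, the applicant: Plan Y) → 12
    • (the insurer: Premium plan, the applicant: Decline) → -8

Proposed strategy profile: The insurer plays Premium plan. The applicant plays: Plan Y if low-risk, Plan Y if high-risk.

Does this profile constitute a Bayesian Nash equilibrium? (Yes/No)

No

The insurer plays Premium plan: E[Premium plan] = 3/4·(12) + 1/4·(12) = 12; E[Basic plan] = 13. Not best-responding. ✗
The applicant (risk level low-risk), facing Premium plan: Plan X gives -4, Plan Y gives 5, Decline gives 12. Proposed Plan Y is not best — profitable deviation exists. ✗
The applicant (risk level high-risk), facing Premium plan: Plan X gives 2, Plan Y gives 12, Decline gives -8. Proposed Plan Y is best. ✓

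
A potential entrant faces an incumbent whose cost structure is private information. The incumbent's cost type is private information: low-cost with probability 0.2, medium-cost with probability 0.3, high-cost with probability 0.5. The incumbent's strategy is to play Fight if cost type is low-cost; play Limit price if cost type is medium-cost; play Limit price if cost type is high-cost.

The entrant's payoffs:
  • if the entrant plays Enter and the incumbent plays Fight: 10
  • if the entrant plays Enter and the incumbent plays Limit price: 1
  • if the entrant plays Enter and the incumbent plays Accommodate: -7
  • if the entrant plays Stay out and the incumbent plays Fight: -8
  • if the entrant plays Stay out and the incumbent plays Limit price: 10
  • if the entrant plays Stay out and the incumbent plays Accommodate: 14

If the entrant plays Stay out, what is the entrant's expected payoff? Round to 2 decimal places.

Take the expectation over the incumbent's cost type, weighting each type's action by its prior probability.
E[Stay out] = 0.2·(-8) + 0.3·10 + 0.5·10 = (-1.6) + 3 + 5 = 6.4

6.40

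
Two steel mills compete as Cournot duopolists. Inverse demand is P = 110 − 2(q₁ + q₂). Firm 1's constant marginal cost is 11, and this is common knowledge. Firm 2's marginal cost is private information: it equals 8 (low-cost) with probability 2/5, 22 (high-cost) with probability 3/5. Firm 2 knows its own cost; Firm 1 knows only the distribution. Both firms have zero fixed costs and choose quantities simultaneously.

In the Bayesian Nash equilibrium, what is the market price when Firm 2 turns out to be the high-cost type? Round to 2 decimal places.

Type-c best response for Firm 2: q₂(c) = (110 − c)/4 − q₁/2.
Firm 1 maximizes expected profit; its first-order condition is 110 − 4q₁ − 2E[q₂] − 11 = 0.
Substituting E[q₂] and solving: E[c₂] = 16.4, so q₁ = (110 − 2·11 + 16.4)/6 = 17.4.
q₂(high-cost) = 13.3, so P = 110 − 2·(17.4 + 13.3) = 48.6.

48.60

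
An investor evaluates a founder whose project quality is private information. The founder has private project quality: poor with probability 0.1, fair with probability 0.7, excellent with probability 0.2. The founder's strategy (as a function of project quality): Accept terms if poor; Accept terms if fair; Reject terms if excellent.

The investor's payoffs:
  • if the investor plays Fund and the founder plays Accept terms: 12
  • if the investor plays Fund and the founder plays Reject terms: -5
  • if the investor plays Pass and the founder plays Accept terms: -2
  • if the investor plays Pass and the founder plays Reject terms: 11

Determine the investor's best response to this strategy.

Fund

E[Fund] = 0.1·(12) + 0.7·(12) + 0.2·(-5) = 8.6
E[Pass] = 0.1·(-2) + 0.7·(-2) + 0.2·(11) = 0.6
Best response: Fund (8.6 is the largest).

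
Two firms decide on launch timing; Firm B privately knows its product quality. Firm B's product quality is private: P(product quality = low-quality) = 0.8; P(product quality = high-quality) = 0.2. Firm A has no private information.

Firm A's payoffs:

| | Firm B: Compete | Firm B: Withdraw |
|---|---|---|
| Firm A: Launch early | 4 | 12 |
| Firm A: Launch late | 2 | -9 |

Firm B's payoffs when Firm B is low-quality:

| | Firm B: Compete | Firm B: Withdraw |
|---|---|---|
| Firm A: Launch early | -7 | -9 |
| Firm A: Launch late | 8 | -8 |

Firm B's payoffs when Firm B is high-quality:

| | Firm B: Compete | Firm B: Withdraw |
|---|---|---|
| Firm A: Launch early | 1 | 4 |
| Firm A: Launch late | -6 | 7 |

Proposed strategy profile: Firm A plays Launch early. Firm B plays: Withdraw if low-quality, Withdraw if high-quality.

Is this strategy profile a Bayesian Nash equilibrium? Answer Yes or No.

Firm A plays Launch early: E[Launch early] = 0.8·(12) + 0.2·(12) = 12; E[Launch late] = -9. Best-responding. ✓
Firm B (product quality low-quality), facing Launch early: Compete gives -7, Withdraw gives -9. Proposed Withdraw is not best — profitable deviation exists. ✗
Firm B (product quality high-quality), facing Launch early: Compete gives 1, Withdraw gives 4. Proposed Withdraw is best. ✓

No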